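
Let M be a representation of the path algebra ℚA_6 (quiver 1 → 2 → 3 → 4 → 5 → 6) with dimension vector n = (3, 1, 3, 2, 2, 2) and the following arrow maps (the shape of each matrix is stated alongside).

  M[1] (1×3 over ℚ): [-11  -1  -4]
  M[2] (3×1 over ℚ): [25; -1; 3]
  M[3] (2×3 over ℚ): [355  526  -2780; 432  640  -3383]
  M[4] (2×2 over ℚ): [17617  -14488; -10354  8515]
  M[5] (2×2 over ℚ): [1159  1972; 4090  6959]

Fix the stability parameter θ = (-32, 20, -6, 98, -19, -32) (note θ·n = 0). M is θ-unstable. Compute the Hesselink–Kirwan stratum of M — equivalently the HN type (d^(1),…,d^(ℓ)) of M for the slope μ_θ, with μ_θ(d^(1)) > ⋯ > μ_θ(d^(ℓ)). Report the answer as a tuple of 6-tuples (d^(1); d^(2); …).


Via rank(M_{q-1}∘⋯∘M_p): M ≅ I[1,1]^2, I[1,6], I[3,3], I[3,6].
μ_θ-semistable layers: μ^(1)=47/3; μ^(2)=7; μ^(3)=-6; μ^(4)=-32

((0, 0, 0, 2, 2, 2); (0, 1, 1, 0, 0, 0); (0, 0, 2, 0, 0, 0); (3, 0, 0, 0, 0, 0))


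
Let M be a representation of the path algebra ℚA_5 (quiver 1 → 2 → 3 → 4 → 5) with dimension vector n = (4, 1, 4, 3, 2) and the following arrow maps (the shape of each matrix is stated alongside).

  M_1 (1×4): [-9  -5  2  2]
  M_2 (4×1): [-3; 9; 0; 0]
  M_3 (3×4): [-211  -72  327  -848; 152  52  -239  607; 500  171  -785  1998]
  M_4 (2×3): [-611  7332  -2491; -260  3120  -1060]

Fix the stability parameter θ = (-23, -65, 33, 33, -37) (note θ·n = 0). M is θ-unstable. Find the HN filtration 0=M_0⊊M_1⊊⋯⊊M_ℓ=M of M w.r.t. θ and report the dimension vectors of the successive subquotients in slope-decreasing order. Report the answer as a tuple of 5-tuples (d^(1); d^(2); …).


Barcode: M ≅ I[1,1]^3, I[1,4], I[3,3], I[3,4], I[3,5], I[5,5]. HN layers by μ_θ (5 steps, strictly decreasing):
  μ^(1)=33; μ^(2)=29/3; μ^(3)=-23; μ^(4)=-37; μ^(5)=-44

((0, 0, 3, 2, 0); (0, 0, 1, 1, 1); (3, 0, 0, 0, 0); (0, 0, 0, 0, 1); (1, 1, 0, 0, 0))


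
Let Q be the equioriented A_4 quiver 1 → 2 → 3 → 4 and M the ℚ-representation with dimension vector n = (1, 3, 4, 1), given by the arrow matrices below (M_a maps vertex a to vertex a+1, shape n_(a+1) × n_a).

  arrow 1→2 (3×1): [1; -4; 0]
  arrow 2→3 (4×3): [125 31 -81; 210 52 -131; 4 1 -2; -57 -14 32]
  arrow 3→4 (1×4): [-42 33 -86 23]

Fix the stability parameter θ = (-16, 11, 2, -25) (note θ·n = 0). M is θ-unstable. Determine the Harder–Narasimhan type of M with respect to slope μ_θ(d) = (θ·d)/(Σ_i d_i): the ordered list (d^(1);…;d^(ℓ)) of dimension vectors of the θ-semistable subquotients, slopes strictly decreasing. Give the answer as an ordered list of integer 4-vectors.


Via rank(M_{q-1}∘⋯∘M_p): M ≅ I[1,4], I[2,3]^2, I[3,3].
μ_θ-semistable layers: μ^(1)=13/2; μ^(2)=2; μ^(3)=-4; μ^(4)=-16

((0, 2, 2, 0); (0, 0, 1, 0); (0, 1, 1, 1); (1, 0, 0, 0))


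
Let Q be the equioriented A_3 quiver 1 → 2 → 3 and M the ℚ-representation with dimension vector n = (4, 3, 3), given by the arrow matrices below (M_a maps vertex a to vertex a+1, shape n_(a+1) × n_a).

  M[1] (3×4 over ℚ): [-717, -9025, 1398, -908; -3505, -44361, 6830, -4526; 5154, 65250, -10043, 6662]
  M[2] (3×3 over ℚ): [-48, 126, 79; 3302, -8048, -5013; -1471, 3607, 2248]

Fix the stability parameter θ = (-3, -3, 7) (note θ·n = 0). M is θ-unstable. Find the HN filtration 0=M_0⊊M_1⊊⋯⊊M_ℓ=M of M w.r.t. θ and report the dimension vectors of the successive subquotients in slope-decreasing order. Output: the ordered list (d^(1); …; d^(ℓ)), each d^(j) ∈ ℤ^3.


Barcode: M ≅ I[1,1], I[1,2], I[1,3]^2, I[3,3]. HN layers by μ_θ (2 steps, strictly decreasing):
  μ^(1)=7; μ^(2)=-3

((0, 0, 3); (4, 3, 0))


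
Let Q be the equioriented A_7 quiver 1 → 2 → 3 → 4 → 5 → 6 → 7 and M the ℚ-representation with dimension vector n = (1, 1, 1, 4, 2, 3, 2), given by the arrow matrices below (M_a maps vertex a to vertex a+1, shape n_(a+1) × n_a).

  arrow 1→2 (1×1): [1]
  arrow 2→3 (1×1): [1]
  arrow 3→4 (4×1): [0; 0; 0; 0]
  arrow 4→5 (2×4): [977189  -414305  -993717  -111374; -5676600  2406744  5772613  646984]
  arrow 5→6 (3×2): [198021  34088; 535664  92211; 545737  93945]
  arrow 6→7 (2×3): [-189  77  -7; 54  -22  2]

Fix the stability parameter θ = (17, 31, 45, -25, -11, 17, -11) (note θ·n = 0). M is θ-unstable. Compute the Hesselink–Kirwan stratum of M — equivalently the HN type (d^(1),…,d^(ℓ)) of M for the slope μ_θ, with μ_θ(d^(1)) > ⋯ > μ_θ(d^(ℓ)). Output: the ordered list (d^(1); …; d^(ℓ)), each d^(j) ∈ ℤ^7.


Interval decomposition of M: I[1,3], I[4,4]^2, I[4,6]^2, I[6,7], I[7,7].
HN type (ℓ=6): μ^(1)=45; μ^(2)=31; μ^(3)=17; μ^(4)=3; μ^(5)=-11; μ^(6)=-25

((0, 0, 1, 0, 0, 0, 0); (0, 1, 0, 0, 0, 0, 0); (1, 0, 0, 0, 0, 2, 0); (0, 0, 0, 0, 0, 1, 1); (0, 0, 0, 0, 2, 0, 1); (0, 0, 0, 4, 0, 0, 0))


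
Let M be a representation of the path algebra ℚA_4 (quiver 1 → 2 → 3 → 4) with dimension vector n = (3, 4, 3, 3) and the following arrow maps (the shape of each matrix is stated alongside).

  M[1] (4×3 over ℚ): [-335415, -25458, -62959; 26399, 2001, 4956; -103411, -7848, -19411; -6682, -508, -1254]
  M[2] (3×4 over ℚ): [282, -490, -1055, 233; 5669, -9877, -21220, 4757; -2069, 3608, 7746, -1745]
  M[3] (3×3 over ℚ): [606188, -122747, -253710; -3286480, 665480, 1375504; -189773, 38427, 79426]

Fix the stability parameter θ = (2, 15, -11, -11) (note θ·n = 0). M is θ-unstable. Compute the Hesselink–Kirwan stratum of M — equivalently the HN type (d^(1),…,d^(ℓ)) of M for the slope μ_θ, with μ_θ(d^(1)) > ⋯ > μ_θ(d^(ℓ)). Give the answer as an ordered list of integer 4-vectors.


Barcode: M ≅ I[1,3], I[1,4]^2, I[2,2], I[4,4]. HN layers by μ_θ (4 steps, strictly decreasing):
  μ^(1)=15; μ^(2)=2; μ^(3)=-5/4; μ^(4)=-11

((0, 1, 0, 0); (1, 1, 1, 0); (2, 2, 2, 2); (0, 0, 0, 1))


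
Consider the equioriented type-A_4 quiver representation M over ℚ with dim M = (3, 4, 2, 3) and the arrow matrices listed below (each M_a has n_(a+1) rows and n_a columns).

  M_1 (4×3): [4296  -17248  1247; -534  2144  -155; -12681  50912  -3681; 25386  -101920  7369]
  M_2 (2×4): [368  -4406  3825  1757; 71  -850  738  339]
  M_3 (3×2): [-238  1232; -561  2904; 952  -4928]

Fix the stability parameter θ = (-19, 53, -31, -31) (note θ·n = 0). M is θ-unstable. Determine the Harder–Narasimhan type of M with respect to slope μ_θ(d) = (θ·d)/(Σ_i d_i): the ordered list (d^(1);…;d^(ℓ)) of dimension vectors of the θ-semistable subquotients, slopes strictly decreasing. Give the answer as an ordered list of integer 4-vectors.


Interval decomposition of M: I[1,1], I[1,3], I[1,4], I[2,2]^2, I[4,4]^2.
HN type (ℓ=5): μ^(1)=53; μ^(2)=11; μ^(3)=-3; μ^(4)=-19; μ^(5)=-31

((0, 2, 0, 0); (0, 1, 1, 0); (0, 1, 1, 1); (3, 0, 0, 0); (0, 0, 0, 2))


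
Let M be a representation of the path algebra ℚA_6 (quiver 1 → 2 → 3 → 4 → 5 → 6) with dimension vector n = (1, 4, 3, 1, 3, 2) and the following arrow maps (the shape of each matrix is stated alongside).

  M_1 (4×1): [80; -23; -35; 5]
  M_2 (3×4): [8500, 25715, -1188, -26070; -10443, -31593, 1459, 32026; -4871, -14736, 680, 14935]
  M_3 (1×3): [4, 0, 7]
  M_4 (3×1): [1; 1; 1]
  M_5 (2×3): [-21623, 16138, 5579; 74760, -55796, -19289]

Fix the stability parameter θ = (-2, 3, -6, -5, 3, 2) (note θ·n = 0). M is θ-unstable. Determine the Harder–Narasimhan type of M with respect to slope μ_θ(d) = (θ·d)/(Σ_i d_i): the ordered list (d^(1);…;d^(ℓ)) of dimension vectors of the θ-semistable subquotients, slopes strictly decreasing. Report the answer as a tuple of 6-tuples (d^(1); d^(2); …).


Barcode: M ≅ I[1,6], I[2,2], I[2,3]^2, I[5,5], I[5,6]. HN layers by μ_θ (4 steps, strictly decreasing):
  μ^(1)=3; μ^(2)=5/2; μ^(3)=-3/2; μ^(4)=-5/2

((0, 1, 0, 0, 1, 0); (0, 0, 0, 0, 2, 2); (0, 2, 2, 0, 0, 0); (1, 1, 1, 1, 0, 0))


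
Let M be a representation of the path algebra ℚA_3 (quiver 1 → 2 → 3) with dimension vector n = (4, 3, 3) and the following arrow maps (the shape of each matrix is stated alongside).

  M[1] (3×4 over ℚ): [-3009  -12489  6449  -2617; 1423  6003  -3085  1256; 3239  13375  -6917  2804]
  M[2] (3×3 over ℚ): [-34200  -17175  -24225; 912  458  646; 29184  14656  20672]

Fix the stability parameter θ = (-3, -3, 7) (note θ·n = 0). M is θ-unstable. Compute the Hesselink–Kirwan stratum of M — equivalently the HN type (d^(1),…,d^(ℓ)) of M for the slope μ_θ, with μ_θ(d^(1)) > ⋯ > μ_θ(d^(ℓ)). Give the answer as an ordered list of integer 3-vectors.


Barcode: M ≅ I[1,1], I[1,2]^2, I[1,3], I[3,3]^2. HN layers by μ_θ (2 steps, strictly decreasing):
  μ^(1)=7; μ^(2)=-3

((0, 0, 3); (4, 3, 0))


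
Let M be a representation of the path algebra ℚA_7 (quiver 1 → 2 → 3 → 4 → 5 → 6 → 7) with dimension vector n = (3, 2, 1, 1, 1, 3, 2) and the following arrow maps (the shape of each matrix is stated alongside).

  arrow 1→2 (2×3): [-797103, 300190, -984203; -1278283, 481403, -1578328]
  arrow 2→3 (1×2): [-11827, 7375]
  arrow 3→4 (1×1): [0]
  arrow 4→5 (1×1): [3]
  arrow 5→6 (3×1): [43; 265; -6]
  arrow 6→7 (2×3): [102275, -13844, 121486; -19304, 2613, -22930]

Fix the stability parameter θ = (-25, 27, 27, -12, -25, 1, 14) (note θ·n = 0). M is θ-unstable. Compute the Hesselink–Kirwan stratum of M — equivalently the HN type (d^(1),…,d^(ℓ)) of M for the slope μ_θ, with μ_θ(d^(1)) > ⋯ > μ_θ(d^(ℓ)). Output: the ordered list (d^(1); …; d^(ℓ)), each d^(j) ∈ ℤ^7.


Interval decomposition of M: I[1,1], I[1,2], I[1,3], I[4,7], I[6,6], I[6,7].
HN type (ℓ=5): μ^(1)=27; μ^(2)=14; μ^(3)=1; μ^(4)=-37/2; μ^(5)=-25

((0, 2, 1, 0, 0, 0, 0); (0, 0, 0, 0, 0, 0, 2); (0, 0, 0, 0, 0, 3, 0); (0, 0, 0, 1, 1, 0, 0); (3, 0, 0, 0, 0, 0, 0))


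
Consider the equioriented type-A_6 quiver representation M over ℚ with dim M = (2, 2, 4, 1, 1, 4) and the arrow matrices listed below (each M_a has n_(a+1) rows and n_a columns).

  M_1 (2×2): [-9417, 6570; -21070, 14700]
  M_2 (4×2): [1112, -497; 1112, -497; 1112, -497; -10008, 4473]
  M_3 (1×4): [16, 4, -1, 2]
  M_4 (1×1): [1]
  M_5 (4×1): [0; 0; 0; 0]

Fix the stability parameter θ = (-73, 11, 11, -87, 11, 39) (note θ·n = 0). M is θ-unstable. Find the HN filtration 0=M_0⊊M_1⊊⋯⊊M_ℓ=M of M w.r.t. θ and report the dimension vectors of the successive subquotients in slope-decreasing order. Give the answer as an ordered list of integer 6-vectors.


Barcode: M ≅ I[1,1], I[1,5], I[2,2], I[3,3]^3, I[6,6]^4. HN layers by μ_θ (4 steps, strictly decreasing):
  μ^(1)=39; μ^(2)=11; μ^(3)=-65/3; μ^(4)=-73

((0, 0, 0, 0, 0, 4); (0, 1, 3, 0, 1, 0); (0, 1, 1, 1, 0, 0); (2, 0, 0, 0, 0, 0))


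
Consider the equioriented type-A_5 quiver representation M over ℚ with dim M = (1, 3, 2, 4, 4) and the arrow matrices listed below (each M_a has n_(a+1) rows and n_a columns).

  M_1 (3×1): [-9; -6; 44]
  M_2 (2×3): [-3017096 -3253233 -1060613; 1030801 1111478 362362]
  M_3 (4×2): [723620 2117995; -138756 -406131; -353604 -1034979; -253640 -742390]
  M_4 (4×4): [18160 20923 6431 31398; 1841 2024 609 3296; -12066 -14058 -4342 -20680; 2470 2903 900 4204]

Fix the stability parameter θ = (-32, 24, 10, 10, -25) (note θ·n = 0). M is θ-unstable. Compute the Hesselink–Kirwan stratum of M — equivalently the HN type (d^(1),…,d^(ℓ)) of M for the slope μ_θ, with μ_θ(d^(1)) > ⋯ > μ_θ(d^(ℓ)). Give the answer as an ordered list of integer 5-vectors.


Interval decomposition of M: I[1,5], I[2,2], I[2,3], I[4,4], I[4,5]^2, I[5,5].
HN type (ℓ=7): μ^(1)=24; μ^(2)=17; μ^(3)=10; μ^(4)=19/4; μ^(5)=-15/2; μ^(6)=-25; μ^(7)=-32

((0, 1, 0, 0, 0); (0, 1, 1, 0, 0); (0, 0, 0, 1, 0); (0, 1, 1, 1, 1); (0, 0, 0, 2, 2); (0, 0, 0, 0, 1); (1, 0, 0, 0, 0))


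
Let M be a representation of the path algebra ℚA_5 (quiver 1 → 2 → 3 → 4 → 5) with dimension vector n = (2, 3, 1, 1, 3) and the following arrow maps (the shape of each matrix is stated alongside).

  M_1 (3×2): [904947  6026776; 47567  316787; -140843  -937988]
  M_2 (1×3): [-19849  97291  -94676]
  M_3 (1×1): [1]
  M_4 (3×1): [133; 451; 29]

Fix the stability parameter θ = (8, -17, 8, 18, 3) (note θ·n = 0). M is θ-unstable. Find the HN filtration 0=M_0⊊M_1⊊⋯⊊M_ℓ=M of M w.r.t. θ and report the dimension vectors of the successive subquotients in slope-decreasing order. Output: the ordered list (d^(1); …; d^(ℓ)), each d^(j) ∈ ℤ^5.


Via rank(M_{q-1}∘⋯∘M_p): M ≅ I[1,2], I[1,5], I[2,2], I[5,5]^2.
μ_θ-semistable layers: μ^(1)=21/2; μ^(2)=8; μ^(3)=3; μ^(4)=-9/2; μ^(5)=-17

((0, 0, 0, 1, 1); (0, 0, 1, 0, 0); (0, 0, 0, 0, 2); (2, 2, 0, 0, 0); (0, 1, 0, 0, 0))


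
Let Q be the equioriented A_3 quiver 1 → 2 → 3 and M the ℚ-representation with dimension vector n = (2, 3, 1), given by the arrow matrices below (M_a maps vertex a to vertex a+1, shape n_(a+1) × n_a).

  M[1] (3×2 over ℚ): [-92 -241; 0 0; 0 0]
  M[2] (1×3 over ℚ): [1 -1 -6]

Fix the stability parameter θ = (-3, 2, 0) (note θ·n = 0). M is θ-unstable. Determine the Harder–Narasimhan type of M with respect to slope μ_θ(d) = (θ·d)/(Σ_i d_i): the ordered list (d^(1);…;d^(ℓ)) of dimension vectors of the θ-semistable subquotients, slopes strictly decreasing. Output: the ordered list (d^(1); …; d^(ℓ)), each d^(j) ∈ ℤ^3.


Via rank(M_{q-1}∘⋯∘M_p): M ≅ I[1,1], I[1,3], I[2,2]^2.
μ_θ-semistable layers: μ^(1)=2; μ^(2)=1; μ^(3)=-3

((0, 2, 0); (0, 1, 1); (2, 0, 0))


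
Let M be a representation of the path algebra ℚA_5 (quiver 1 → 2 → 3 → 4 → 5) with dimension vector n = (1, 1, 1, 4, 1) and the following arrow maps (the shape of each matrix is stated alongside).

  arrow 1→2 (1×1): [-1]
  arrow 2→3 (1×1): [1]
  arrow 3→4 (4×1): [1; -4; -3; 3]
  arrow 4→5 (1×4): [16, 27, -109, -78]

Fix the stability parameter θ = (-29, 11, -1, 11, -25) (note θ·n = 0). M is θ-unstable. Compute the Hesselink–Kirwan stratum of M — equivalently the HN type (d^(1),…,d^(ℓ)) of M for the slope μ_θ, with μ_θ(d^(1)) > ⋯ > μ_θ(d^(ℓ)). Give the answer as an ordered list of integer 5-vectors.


Via rank(M_{q-1}∘⋯∘M_p): M ≅ I[1,5], I[4,4]^3.
μ_θ-semistable layers: μ^(1)=11; μ^(2)=-1; μ^(3)=-29

((0, 0, 0, 3, 0); (0, 1, 1, 1, 1); (1, 0, 0, 0, 0))


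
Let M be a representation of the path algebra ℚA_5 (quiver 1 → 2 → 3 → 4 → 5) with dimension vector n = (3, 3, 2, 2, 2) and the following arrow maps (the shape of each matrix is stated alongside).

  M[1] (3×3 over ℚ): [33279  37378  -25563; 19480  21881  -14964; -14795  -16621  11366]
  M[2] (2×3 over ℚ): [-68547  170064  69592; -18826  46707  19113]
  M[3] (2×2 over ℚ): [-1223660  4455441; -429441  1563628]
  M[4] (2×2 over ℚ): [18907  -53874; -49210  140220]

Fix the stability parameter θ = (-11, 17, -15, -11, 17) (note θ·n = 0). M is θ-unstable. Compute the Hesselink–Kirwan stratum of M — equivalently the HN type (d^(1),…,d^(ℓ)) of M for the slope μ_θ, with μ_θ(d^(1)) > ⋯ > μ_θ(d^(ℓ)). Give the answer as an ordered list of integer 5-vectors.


Via rank(M_{q-1}∘⋯∘M_p): M ≅ I[1,2], I[1,4], I[1,5], I[5,5].
μ_θ-semistable layers: μ^(1)=17; μ^(2)=-3; μ^(3)=-11

((0, 1, 0, 0, 2); (0, 2, 2, 2, 0); (3, 0, 0, 0, 0))


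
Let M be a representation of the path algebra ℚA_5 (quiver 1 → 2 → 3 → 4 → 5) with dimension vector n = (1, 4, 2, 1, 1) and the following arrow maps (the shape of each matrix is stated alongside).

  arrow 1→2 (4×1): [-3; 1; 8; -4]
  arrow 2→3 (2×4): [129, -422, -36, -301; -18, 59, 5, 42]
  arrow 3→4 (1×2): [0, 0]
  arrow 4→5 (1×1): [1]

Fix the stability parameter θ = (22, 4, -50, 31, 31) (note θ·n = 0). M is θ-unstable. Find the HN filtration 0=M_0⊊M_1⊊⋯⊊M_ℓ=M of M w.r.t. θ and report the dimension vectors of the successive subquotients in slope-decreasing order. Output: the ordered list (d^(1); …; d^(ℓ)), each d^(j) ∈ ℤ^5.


Barcode: M ≅ I[1,3], I[2,2]^2, I[2,3], I[4,5]. HN layers by μ_θ (4 steps, strictly decreasing):
  μ^(1)=31; μ^(2)=4; μ^(3)=-8; μ^(4)=-23

((0, 0, 0, 1, 1); (0, 2, 0, 0, 0); (1, 1, 1, 0, 0); (0, 1, 1, 0, 0))


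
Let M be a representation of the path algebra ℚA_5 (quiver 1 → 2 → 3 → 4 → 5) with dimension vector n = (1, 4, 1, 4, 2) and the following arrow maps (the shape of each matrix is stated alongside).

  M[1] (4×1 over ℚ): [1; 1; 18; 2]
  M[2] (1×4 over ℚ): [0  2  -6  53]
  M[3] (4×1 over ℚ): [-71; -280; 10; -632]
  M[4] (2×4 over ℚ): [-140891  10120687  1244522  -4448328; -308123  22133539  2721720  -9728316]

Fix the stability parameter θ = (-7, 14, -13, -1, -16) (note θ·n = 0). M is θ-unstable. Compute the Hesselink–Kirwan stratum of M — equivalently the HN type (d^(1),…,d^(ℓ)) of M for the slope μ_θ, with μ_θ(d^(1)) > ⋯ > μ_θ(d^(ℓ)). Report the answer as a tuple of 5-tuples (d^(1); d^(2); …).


Via rank(M_{q-1}∘⋯∘M_p): M ≅ I[1,2], I[2,2]^2, I[2,5], I[4,4]^2, I[4,5].
μ_θ-semistable layers: μ^(1)=14; μ^(2)=-1; μ^(3)=-4; μ^(4)=-7; μ^(5)=-17/2

((0, 3, 0, 0, 0); (0, 0, 0, 2, 0); (0, 1, 1, 1, 1); (1, 0, 0, 0, 0); (0, 0, 0, 1, 1))


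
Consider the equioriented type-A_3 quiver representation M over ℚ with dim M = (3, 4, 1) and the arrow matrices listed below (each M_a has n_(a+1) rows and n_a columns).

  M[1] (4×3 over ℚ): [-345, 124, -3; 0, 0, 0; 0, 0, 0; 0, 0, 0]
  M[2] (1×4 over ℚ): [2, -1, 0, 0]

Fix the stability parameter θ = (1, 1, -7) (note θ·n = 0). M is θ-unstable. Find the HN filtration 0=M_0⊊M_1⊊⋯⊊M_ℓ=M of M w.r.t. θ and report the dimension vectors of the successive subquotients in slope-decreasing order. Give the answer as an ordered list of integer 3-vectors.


Via rank(M_{q-1}∘⋯∘M_p): M ≅ I[1,1]^2, I[1,3], I[2,2]^3.
μ_θ-semistable layers: μ^(1)=1; μ^(2)=-5/3

((2, 3, 0); (1, 1, 1))


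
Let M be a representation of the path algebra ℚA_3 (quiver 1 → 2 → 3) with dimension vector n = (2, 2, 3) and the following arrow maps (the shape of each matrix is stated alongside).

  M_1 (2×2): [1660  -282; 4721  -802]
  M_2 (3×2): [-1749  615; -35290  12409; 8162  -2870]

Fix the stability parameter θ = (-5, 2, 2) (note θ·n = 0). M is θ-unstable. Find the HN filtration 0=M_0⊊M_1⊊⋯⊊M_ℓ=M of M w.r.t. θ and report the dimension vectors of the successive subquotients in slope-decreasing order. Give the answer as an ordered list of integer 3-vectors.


Interval decomposition of M: I[1,3]^2, I[3,3].
HN type (ℓ=2): μ^(1)=2; μ^(2)=-5

((0, 2, 3); (2, 0, 0))


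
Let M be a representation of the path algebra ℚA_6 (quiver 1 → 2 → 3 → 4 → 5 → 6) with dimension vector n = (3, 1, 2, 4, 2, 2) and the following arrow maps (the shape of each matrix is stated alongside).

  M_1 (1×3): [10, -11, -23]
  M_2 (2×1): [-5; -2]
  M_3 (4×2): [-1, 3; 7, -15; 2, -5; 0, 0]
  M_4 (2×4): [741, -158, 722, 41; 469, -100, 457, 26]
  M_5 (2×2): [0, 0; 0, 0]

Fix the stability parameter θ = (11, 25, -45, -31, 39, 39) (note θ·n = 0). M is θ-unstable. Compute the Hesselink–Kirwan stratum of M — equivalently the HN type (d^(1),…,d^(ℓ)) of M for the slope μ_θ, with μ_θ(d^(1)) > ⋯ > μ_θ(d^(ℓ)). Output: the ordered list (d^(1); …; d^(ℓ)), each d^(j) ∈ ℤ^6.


Via rank(M_{q-1}∘⋯∘M_p): M ≅ I[1,1]^2, I[1,5], I[3,5], I[4,4]^2, I[6,6]^2.
μ_θ-semistable layers: μ^(1)=39; μ^(2)=11; μ^(3)=-10; μ^(4)=-31; μ^(5)=-45

((0, 0, 0, 0, 2, 2); (2, 0, 0, 0, 0, 0); (1, 1, 1, 1, 0, 0); (0, 0, 0, 3, 0, 0); (0, 0, 1, 0, 0, 0))


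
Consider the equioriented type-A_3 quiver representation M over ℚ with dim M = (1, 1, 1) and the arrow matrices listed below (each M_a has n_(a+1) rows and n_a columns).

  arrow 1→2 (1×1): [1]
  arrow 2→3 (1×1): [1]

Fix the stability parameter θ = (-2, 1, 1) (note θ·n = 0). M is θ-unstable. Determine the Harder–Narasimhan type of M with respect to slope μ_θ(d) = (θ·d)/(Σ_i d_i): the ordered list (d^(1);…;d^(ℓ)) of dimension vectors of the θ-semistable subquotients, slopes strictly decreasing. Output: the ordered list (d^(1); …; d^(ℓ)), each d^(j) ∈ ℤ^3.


Via rank(M_{q-1}∘⋯∘M_p): M ≅ I[1,3].
μ_θ-semistable layers: μ^(1)=1; μ^(2)=-2

((0, 1, 1); (1, 0, 0))


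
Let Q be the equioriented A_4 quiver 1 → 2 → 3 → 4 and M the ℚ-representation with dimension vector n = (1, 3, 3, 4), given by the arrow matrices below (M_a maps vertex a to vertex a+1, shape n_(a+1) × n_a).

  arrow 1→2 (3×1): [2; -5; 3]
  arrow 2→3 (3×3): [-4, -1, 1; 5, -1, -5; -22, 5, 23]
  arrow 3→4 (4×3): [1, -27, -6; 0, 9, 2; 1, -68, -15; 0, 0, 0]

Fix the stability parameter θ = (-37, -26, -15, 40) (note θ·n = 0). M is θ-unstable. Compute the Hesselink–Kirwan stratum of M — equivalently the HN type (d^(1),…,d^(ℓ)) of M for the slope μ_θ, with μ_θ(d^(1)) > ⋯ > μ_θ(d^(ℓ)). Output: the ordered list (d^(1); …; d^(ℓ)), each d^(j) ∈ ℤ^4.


Interval decomposition of M: I[1,2], I[2,4]^2, I[3,4], I[4,4].
HN type (ℓ=4): μ^(1)=40; μ^(2)=-15; μ^(3)=-26; μ^(4)=-37

((0, 0, 0, 4); (0, 0, 3, 0); (0, 3, 0, 0); (1, 0, 0, 0))


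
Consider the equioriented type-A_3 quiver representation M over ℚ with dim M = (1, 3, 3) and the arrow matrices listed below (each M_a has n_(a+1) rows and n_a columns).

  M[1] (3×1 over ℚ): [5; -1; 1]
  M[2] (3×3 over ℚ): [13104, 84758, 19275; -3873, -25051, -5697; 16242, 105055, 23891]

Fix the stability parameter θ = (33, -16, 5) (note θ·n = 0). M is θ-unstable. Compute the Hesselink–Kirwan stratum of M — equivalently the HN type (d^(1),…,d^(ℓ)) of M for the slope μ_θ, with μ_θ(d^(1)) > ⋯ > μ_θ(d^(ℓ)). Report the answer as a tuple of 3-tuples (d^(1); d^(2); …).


Interval decomposition of M: I[1,3], I[2,3]^2.
HN type (ℓ=3): μ^(1)=22/3; μ^(2)=5; μ^(3)=-16

((1, 1, 1); (0, 0, 2); (0, 2, 0))


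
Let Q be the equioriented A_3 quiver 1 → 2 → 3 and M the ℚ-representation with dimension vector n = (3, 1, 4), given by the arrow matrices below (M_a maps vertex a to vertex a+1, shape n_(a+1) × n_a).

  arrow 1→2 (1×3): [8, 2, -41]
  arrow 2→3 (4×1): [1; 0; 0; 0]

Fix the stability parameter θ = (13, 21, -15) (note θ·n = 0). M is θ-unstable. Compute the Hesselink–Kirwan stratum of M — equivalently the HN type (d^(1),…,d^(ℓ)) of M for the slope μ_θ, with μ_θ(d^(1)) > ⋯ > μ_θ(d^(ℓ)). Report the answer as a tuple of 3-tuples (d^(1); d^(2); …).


Interval decomposition of M: I[1,1]^2, I[1,3], I[3,3]^3.
HN type (ℓ=3): μ^(1)=13; μ^(2)=19/3; μ^(3)=-15

((2, 0, 0); (1, 1, 1); (0, 0, 3))


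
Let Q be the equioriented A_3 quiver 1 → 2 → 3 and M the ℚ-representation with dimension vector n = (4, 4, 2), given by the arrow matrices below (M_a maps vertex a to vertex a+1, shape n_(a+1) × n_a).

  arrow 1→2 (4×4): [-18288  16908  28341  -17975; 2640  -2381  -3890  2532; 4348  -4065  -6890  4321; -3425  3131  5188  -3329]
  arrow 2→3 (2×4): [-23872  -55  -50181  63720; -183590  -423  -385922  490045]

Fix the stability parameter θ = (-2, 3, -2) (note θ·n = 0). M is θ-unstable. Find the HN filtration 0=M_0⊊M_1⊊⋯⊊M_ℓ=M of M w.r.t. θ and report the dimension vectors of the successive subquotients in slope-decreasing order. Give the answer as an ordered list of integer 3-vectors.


Barcode: M ≅ I[1,2]^2, I[1,3]^2. HN layers by μ_θ (3 steps, strictly decreasing):
  μ^(1)=3; μ^(2)=1/2; μ^(3)=-2

((0, 2, 0); (0, 2, 2); (4, 0, 0))


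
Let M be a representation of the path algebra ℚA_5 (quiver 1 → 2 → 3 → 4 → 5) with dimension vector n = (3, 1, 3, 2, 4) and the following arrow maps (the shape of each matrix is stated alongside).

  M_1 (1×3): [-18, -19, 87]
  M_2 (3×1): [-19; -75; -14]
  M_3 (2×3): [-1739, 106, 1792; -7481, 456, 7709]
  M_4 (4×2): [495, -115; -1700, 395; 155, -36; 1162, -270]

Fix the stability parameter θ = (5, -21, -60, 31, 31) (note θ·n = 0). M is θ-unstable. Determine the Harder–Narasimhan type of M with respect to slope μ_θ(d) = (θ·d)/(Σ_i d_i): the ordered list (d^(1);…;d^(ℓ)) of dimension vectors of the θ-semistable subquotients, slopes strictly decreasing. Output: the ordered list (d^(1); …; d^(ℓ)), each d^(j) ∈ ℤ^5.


Barcode: M ≅ I[1,1]^2, I[1,5], I[3,3], I[3,5], I[5,5]^2. HN layers by μ_θ (4 steps, strictly decreasing):
  μ^(1)=31; μ^(2)=5; μ^(3)=-76/3; μ^(4)=-60

((0, 0, 0, 2, 4); (2, 0, 0, 0, 0); (1, 1, 1, 0, 0); (0, 0, 2, 0, 0))


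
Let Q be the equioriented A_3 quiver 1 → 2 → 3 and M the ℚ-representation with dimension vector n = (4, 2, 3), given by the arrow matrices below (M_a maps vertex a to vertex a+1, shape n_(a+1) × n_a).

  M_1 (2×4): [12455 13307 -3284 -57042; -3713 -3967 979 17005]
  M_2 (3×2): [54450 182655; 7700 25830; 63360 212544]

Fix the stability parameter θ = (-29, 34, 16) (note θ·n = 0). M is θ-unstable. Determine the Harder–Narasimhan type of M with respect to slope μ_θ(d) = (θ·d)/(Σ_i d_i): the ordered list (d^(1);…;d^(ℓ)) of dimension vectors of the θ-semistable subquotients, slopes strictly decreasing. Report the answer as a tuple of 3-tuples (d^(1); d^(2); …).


Interval decomposition of M: I[1,1]^2, I[1,2], I[1,3], I[3,3]^2.
HN type (ℓ=4): μ^(1)=34; μ^(2)=25; μ^(3)=16; μ^(4)=-29

((0, 1, 0); (0, 1, 1); (0, 0, 2); (4, 0, 0))


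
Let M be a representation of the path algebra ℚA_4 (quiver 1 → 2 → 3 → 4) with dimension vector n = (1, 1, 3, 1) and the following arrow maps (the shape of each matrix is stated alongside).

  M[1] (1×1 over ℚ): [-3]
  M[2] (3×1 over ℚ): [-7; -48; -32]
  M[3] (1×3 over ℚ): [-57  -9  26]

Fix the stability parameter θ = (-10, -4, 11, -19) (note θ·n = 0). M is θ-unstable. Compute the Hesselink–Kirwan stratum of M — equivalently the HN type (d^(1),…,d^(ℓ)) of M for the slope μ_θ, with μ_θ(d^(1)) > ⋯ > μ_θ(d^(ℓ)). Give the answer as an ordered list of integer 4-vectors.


Via rank(M_{q-1}∘⋯∘M_p): M ≅ I[1,4], I[3,3]^2.
μ_θ-semistable layers: μ^(1)=11; μ^(2)=-4; μ^(3)=-10

((0, 0, 2, 0); (0, 1, 1, 1); (1, 0, 0, 0))


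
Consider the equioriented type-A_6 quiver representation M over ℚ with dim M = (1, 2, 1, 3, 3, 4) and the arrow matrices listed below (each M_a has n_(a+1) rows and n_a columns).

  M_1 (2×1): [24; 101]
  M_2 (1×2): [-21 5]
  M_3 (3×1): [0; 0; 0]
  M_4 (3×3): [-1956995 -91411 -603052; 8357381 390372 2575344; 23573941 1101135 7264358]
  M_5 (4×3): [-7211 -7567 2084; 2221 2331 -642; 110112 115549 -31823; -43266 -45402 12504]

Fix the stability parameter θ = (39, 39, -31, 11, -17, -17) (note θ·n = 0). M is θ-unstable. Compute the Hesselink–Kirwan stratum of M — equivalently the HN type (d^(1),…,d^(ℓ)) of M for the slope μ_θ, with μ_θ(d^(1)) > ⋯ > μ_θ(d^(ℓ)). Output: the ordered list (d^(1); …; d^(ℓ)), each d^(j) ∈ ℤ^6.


Barcode: M ≅ I[1,3], I[2,2], I[4,5], I[4,6]^2, I[6,6]^2. HN layers by μ_θ (5 steps, strictly decreasing):
  μ^(1)=39; μ^(2)=47/3; μ^(3)=-3; μ^(4)=-23/3; μ^(5)=-17

((0, 1, 0, 0, 0, 0); (1, 1, 1, 0, 0, 0); (0, 0, 0, 1, 1, 0); (0, 0, 0, 2, 2, 2); (0, 0, 0, 0, 0, 2))


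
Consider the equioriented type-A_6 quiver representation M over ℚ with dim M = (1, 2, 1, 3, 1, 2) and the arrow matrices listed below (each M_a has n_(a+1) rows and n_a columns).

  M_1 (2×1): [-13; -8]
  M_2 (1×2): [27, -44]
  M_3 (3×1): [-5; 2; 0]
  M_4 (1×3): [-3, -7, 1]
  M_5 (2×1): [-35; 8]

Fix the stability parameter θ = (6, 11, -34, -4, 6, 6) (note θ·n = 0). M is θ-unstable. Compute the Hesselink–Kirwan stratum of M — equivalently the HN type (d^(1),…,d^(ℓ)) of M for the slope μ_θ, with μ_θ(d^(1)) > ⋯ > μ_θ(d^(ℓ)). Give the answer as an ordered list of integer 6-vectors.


Barcode: M ≅ I[1,6], I[2,2], I[4,4]^2, I[6,6]. HN layers by μ_θ (4 steps, strictly decreasing):
  μ^(1)=11; μ^(2)=6; μ^(3)=-4; μ^(4)=-17/3

((0, 1, 0, 0, 0, 0); (0, 0, 0, 0, 1, 2); (0, 0, 0, 3, 0, 0); (1, 1, 1, 0, 0, 0))


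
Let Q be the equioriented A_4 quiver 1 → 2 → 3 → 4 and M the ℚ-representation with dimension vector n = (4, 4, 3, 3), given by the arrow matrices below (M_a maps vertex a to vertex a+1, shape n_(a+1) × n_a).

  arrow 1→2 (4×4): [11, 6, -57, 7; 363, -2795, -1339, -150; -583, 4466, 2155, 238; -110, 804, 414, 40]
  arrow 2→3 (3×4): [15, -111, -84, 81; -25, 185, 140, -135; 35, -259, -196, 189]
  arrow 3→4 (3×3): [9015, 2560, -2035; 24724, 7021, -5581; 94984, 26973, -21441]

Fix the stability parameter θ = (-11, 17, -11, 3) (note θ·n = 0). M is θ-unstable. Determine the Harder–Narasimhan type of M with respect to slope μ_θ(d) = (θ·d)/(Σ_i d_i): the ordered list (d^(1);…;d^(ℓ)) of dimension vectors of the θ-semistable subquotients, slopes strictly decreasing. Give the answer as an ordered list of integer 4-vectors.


Via rank(M_{q-1}∘⋯∘M_p): M ≅ I[1,1], I[1,2]^2, I[1,3], I[2,2], I[3,4]^2, I[4,4].
μ_θ-semistable layers: μ^(1)=17; μ^(2)=3; μ^(3)=-11

((0, 3, 0, 0); (0, 1, 1, 3); (4, 0, 2, 0))


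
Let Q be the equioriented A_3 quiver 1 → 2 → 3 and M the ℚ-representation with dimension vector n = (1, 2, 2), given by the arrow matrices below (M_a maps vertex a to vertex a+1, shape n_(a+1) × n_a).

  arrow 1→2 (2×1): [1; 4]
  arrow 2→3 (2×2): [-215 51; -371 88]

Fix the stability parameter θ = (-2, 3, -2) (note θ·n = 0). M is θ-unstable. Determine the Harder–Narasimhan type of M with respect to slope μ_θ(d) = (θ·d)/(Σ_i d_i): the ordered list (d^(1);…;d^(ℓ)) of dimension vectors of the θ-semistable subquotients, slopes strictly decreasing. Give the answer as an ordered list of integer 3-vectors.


Via rank(M_{q-1}∘⋯∘M_p): M ≅ I[1,3], I[2,3].
μ_θ-semistable layers: μ^(1)=1/2; μ^(2)=-2

((0, 2, 2); (1, 0, 0))


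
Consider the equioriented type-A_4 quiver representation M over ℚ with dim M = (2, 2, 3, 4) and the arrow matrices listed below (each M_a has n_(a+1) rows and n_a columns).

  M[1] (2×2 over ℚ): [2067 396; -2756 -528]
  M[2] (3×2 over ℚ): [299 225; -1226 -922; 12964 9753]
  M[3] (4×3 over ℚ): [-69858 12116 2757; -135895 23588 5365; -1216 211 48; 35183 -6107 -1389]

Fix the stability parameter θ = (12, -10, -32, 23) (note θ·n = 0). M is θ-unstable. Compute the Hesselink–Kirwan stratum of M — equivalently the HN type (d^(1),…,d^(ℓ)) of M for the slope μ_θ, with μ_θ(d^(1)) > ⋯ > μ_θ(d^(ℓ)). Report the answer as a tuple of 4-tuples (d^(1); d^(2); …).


Interval decomposition of M: I[1,1], I[1,4], I[2,4], I[3,4], I[4,4].
HN type (ℓ=5): μ^(1)=23; μ^(2)=12; μ^(3)=-10; μ^(4)=-21; μ^(5)=-32

((0, 0, 0, 4); (1, 0, 0, 0); (1, 1, 1, 0); (0, 1, 1, 0); (0, 0, 1, 0))


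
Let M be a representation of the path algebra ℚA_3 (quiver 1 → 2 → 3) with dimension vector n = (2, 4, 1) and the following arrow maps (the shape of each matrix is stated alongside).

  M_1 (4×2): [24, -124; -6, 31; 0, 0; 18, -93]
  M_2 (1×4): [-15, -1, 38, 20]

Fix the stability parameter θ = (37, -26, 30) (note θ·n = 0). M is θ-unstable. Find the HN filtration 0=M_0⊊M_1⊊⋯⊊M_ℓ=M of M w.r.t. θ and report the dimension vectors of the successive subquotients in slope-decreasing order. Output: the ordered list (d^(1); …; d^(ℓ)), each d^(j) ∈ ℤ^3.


Via rank(M_{q-1}∘⋯∘M_p): M ≅ I[1,1], I[1,3], I[2,2]^3.
μ_θ-semistable layers: μ^(1)=37; μ^(2)=30; μ^(3)=11/2; μ^(4)=-26

((1, 0, 0); (0, 0, 1); (1, 1, 0); (0, 3, 0))


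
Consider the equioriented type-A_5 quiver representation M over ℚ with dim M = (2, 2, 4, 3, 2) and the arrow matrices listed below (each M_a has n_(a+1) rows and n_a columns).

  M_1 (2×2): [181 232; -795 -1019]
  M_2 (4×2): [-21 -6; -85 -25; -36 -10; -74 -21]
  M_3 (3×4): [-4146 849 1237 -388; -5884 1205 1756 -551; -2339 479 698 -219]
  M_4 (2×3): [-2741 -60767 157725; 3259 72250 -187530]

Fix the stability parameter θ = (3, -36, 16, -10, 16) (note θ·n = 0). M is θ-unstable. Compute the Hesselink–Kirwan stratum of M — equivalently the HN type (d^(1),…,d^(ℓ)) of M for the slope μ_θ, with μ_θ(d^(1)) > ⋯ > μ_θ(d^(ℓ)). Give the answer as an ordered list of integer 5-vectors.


Barcode: M ≅ I[1,5]^2, I[3,3], I[3,4]. HN layers by μ_θ (3 steps, strictly decreasing):
  μ^(1)=16; μ^(2)=3; μ^(3)=-33/2

((0, 0, 1, 0, 2); (0, 0, 3, 3, 0); (2, 2, 0, 0, 0))


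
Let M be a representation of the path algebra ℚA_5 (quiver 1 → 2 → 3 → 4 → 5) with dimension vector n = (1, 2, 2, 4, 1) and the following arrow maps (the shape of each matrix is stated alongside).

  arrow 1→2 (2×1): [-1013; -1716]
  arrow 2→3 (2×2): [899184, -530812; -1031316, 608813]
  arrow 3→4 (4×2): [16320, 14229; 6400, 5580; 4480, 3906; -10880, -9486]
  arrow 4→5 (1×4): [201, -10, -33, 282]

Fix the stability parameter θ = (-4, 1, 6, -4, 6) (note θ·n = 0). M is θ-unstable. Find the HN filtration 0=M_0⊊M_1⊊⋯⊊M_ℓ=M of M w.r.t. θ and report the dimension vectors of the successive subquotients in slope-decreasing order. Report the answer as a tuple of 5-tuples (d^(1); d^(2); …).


Barcode: M ≅ I[1,2], I[2,5], I[3,3], I[4,4]^3. HN layers by μ_θ (3 steps, strictly decreasing):
  μ^(1)=6; μ^(2)=1; μ^(3)=-4

((0, 0, 1, 0, 1); (0, 2, 1, 1, 0); (1, 0, 0, 3, 0))


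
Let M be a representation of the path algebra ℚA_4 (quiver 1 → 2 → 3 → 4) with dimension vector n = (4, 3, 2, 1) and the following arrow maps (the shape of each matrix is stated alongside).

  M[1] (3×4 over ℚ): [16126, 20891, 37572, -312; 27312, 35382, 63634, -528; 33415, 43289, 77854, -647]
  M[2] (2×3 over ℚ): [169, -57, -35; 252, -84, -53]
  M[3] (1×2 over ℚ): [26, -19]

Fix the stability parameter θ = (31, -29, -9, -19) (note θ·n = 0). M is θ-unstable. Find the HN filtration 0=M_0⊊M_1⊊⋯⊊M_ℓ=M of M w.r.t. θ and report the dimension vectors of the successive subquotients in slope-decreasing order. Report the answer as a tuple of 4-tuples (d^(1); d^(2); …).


Interval decomposition of M: I[1,1], I[1,2], I[1,3], I[1,4].
HN type (ℓ=4): μ^(1)=31; μ^(2)=1; μ^(3)=-7/3; μ^(4)=-13/2

((1, 0, 0, 0); (1, 1, 0, 0); (1, 1, 1, 0); (1, 1, 1, 1))


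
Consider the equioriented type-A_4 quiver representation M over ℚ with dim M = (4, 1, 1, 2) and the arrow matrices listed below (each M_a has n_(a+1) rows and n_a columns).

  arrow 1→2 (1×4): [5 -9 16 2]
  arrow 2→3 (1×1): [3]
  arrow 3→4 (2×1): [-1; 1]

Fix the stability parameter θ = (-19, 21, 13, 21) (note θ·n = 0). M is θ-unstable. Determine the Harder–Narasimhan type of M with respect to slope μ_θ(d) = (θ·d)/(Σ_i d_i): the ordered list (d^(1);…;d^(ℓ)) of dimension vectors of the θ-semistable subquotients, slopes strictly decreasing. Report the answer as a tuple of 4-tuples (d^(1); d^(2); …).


Barcode: M ≅ I[1,1]^3, I[1,4], I[4,4]. HN layers by μ_θ (3 steps, strictly decreasing):
  μ^(1)=21; μ^(2)=17; μ^(3)=-19

((0, 0, 0, 2); (0, 1, 1, 0); (4, 0, 0, 0))


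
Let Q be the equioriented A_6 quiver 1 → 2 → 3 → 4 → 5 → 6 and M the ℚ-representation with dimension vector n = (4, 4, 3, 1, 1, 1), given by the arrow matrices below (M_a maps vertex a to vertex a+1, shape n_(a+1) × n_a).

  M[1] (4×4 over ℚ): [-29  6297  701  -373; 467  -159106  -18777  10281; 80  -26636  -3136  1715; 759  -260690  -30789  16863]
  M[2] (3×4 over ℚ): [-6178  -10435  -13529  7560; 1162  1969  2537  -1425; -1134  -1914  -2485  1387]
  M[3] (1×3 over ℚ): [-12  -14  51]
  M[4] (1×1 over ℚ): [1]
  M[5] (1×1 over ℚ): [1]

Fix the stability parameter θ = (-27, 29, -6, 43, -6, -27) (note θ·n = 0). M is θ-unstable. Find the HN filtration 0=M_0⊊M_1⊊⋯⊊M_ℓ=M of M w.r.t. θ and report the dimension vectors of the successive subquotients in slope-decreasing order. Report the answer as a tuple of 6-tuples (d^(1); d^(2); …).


Interval decomposition of M: I[1,1], I[1,2], I[1,3], I[1,6], I[2,3].
HN type (ℓ=4): μ^(1)=29; μ^(2)=23/2; μ^(3)=33/5; μ^(4)=-27

((0, 1, 0, 0, 0, 0); (0, 2, 2, 0, 0, 0); (0, 1, 1, 1, 1, 1); (4, 0, 0, 0, 0, 0))


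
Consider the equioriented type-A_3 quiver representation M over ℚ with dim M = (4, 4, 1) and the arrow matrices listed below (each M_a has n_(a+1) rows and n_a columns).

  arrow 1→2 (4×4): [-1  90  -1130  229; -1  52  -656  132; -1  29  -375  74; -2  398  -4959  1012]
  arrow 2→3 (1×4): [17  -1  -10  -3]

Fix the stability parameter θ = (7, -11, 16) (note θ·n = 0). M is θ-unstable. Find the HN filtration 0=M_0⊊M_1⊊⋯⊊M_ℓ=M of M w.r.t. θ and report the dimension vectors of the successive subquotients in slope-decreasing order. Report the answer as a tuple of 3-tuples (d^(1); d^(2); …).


Via rank(M_{q-1}∘⋯∘M_p): M ≅ I[1,2]^3, I[1,3].
μ_θ-semistable layers: μ^(1)=16; μ^(2)=-2

((0, 0, 1); (4, 4, 0))


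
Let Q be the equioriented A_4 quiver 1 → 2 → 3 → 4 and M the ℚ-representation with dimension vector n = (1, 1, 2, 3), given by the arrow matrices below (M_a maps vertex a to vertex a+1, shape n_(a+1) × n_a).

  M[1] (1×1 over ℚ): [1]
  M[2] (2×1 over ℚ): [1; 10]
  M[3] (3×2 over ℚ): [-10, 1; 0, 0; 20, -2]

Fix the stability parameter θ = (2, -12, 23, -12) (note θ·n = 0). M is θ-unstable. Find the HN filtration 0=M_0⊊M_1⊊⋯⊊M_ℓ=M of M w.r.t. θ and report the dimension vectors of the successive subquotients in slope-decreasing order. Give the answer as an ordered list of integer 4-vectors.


Interval decomposition of M: I[1,3], I[3,4], I[4,4]^2.
HN type (ℓ=4): μ^(1)=23; μ^(2)=11/2; μ^(3)=-5; μ^(4)=-12

((0, 0, 1, 0); (0, 0, 1, 1); (1, 1, 0, 0); (0, 0, 0, 2))


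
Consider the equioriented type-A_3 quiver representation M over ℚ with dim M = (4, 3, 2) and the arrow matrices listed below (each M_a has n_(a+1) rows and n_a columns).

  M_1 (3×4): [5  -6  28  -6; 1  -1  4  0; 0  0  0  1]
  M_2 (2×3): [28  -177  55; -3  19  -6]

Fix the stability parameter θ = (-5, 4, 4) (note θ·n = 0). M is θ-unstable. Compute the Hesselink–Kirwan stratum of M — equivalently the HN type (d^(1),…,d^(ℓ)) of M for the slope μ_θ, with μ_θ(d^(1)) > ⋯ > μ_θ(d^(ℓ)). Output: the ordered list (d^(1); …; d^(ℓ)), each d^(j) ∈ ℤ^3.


Interval decomposition of M: I[1,1], I[1,2], I[1,3]^2.
HN type (ℓ=2): μ^(1)=4; μ^(2)=-5

((0, 3, 2); (4, 0, 0))


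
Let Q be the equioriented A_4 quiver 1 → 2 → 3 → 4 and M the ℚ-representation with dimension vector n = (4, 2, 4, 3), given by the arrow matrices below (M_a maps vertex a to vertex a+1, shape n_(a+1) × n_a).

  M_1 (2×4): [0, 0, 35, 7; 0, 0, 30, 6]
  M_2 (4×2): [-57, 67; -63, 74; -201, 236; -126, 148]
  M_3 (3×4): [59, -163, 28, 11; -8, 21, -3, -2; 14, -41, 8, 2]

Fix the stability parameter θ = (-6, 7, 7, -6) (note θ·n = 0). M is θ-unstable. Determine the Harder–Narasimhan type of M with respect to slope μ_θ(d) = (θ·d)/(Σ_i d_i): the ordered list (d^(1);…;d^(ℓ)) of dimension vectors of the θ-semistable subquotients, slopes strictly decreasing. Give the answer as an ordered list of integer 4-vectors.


Interval decomposition of M: I[1,1]^3, I[1,4], I[2,4], I[3,3], I[3,4].
HN type (ℓ=4): μ^(1)=7; μ^(2)=8/3; μ^(3)=1/2; μ^(4)=-6

((0, 0, 1, 0); (0, 2, 2, 2); (0, 0, 1, 1); (4, 0, 0, 0))


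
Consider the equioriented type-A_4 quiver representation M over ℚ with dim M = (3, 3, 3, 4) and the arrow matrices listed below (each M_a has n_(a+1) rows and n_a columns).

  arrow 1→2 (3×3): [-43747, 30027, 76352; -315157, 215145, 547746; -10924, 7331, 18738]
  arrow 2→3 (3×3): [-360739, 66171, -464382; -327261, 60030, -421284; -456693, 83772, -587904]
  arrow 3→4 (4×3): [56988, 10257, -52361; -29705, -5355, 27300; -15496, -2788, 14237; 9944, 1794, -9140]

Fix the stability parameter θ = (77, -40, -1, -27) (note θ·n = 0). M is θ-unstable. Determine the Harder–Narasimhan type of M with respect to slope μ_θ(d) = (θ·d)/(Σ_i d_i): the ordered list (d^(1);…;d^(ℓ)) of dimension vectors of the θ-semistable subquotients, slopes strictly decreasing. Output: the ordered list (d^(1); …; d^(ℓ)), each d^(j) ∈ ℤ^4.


Barcode: M ≅ I[1,2], I[1,4]^2, I[3,4], I[4,4]. HN layers by μ_θ (4 steps, strictly decreasing):
  μ^(1)=37/2; μ^(2)=9/4; μ^(3)=-14; μ^(4)=-27

((1, 1, 0, 0); (2, 2, 2, 2); (0, 0, 1, 1); (0, 0, 0, 1))
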